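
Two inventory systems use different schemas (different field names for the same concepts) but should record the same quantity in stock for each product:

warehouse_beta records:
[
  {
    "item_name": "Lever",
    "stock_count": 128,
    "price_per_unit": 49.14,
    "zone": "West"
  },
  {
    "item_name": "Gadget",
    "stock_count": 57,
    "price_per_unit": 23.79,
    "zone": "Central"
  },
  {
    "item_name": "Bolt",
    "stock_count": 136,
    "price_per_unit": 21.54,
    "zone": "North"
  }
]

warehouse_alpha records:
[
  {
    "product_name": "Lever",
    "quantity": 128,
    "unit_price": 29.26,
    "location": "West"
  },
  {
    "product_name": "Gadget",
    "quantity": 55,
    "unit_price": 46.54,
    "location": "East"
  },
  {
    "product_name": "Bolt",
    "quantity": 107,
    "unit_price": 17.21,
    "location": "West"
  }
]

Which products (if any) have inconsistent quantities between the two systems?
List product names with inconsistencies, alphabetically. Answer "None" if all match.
Bolt, Gadget

Schema mappings:
- "item_name" (warehouse_beta) = "product_name" (warehouse_alpha) = product name
- "stock_count" (warehouse_beta) = "quantity" (warehouse_alpha) = quantity

Comparison:
  Lever: 128 vs 128 - MATCH
  Gadget: 57 vs 55 - MISMATCH
  Bolt: 136 vs 107 - MISMATCH

Products with inconsistencies: Bolt, Gadget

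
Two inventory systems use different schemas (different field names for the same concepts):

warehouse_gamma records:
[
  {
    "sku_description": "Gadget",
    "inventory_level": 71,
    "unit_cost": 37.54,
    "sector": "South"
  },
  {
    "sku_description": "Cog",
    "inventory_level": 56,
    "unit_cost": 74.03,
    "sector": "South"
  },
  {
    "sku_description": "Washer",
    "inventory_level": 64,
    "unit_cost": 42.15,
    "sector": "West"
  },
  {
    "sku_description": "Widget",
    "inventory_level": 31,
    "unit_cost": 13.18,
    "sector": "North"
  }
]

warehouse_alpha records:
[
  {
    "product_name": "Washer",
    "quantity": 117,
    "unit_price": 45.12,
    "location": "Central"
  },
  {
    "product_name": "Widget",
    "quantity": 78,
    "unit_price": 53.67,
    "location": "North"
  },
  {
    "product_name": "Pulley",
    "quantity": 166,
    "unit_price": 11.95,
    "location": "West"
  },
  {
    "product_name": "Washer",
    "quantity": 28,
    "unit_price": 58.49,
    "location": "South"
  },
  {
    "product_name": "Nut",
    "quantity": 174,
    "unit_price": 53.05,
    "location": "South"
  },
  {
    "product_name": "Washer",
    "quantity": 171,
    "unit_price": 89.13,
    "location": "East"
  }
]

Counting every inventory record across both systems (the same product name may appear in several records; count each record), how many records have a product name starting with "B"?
0

Schema mapping: "sku_description" (warehouse_gamma) = "product_name" (warehouse_alpha) = product name

Records with product name starting with "B" in warehouse_gamma: 0
Records with product name starting with "B" in warehouse_alpha: 0

Total: 0 + 0 = 0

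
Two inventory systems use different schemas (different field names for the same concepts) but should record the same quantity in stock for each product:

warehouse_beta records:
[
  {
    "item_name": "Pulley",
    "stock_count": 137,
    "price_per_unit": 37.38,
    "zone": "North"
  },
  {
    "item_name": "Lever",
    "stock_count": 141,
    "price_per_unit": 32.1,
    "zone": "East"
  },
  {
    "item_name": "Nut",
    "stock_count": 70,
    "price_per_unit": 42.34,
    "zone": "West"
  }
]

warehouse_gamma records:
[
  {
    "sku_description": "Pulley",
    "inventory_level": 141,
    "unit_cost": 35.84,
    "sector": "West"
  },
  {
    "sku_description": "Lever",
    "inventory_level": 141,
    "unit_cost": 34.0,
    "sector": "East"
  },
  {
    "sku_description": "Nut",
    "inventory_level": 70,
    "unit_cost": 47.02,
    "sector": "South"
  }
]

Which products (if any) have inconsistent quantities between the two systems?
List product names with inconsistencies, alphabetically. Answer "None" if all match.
Pulley

Schema mappings:
- "item_name" (warehouse_beta) = "sku_description" (warehouse_gamma) = product name
- "stock_count" (warehouse_beta) = "inventory_level" (warehouse_gamma) = quantity

Comparison:
  Pulley: 137 vs 141 - MISMATCH
  Lever: 141 vs 141 - MATCH
  Nut: 70 vs 70 - MATCH

Products with inconsistencies: Pulley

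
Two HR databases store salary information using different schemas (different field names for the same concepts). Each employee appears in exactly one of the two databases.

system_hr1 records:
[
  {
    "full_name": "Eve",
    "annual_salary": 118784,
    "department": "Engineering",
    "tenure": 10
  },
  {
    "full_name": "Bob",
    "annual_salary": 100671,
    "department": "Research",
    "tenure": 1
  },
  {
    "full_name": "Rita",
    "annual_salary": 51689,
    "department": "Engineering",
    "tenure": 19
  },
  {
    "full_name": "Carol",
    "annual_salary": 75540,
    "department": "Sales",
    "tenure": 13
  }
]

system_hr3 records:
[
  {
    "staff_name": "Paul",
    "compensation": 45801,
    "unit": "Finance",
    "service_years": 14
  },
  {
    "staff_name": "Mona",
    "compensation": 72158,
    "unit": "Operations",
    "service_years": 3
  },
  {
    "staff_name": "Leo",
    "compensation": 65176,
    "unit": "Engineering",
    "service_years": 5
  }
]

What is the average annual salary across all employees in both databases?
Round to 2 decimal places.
75688.43

Schema mapping: "annual_salary" (system_hr1) = "compensation" (system_hr3) = annual salary

All salaries: [118784, 100671, 51689, 75540, 45801, 72158, 65176]
Sum: 529819
Count: 7
Average: 529819 / 7 = 75688.43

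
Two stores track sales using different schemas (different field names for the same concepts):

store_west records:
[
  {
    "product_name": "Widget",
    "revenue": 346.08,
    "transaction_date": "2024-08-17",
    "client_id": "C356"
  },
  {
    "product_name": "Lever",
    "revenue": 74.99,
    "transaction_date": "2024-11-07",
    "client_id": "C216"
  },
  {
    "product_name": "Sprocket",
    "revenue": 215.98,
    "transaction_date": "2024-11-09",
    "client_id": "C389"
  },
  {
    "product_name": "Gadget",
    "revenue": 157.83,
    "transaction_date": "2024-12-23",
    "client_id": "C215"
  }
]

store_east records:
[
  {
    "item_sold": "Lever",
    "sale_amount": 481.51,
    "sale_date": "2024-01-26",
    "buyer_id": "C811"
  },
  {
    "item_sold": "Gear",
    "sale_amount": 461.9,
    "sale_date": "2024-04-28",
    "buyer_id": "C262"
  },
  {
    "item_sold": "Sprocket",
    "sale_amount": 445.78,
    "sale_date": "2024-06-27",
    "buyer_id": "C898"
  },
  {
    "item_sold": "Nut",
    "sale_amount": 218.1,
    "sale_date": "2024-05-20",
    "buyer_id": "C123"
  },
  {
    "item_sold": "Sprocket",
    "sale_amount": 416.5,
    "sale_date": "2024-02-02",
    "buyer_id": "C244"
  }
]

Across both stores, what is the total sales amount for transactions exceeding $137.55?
2743.68

Schema mapping: "revenue" (store_west) = "sale_amount" (store_east) = sale amount

Sum of sales > $137.55 in store_west: 719.89
Sum of sales > $137.55 in store_east: 2023.79

Total: 719.89 + 2023.79 = 2743.68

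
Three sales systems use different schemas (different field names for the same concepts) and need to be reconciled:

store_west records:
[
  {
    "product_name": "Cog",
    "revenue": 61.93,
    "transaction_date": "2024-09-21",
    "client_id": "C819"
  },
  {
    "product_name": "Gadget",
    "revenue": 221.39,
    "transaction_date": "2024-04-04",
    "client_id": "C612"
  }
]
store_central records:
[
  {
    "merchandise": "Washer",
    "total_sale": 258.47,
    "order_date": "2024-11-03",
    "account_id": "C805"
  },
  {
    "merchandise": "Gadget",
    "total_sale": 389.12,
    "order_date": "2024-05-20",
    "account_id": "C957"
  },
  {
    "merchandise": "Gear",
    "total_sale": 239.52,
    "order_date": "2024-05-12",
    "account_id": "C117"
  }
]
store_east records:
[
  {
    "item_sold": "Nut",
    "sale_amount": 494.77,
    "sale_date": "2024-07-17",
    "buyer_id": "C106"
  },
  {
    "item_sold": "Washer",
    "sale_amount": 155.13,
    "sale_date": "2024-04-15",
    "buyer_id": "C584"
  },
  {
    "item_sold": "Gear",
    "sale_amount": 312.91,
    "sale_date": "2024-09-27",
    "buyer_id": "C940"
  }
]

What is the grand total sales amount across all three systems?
2133.24

Schema reconciliation - all amount fields map to sale amount:

store_west (revenue): 283.32
store_central (total_sale): 887.11
store_east (sale_amount): 962.81

Grand total: 2133.24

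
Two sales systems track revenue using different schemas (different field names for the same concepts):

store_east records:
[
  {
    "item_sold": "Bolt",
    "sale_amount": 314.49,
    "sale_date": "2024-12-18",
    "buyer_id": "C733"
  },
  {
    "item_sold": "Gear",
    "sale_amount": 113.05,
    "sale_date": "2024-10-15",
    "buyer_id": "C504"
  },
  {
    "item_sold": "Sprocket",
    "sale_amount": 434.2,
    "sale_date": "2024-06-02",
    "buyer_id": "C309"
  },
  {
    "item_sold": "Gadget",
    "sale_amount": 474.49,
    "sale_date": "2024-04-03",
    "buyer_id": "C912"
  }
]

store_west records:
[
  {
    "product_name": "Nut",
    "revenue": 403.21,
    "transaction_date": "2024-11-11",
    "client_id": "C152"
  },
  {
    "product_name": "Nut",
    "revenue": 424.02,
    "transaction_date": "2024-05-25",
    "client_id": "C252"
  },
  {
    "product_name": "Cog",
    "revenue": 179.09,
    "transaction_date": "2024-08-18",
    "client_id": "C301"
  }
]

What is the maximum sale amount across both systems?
474.49

Reconcile: "sale_amount" (store_east) = "revenue" (store_west) = sale amount

Maximum in store_east: 474.49
Maximum in store_west: 424.02

Overall maximum: max(474.49, 424.02) = 474.49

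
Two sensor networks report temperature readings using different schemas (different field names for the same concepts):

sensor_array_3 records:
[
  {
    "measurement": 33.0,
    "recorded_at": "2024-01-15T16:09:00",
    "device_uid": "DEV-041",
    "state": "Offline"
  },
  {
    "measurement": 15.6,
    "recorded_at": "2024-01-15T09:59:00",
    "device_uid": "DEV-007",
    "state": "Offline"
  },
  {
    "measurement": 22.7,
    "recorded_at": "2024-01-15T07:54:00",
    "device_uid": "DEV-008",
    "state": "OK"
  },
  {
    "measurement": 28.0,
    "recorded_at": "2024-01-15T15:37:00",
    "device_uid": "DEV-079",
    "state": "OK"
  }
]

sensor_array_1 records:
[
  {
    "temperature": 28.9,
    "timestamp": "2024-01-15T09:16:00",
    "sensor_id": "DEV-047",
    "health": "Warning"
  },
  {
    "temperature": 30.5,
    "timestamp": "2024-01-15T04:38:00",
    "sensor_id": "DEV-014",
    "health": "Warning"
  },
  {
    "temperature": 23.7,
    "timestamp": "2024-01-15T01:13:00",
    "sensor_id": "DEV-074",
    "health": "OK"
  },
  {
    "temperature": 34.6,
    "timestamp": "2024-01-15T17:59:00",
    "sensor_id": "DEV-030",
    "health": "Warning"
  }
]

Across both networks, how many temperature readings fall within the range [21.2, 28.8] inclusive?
3

Schema mapping: "measurement" (sensor_array_3) = "temperature" (sensor_array_1) = temperature

Readings in [21.2, 28.8] from sensor_array_3: 2
Readings in [21.2, 28.8] from sensor_array_1: 1

Total count: 2 + 1 = 3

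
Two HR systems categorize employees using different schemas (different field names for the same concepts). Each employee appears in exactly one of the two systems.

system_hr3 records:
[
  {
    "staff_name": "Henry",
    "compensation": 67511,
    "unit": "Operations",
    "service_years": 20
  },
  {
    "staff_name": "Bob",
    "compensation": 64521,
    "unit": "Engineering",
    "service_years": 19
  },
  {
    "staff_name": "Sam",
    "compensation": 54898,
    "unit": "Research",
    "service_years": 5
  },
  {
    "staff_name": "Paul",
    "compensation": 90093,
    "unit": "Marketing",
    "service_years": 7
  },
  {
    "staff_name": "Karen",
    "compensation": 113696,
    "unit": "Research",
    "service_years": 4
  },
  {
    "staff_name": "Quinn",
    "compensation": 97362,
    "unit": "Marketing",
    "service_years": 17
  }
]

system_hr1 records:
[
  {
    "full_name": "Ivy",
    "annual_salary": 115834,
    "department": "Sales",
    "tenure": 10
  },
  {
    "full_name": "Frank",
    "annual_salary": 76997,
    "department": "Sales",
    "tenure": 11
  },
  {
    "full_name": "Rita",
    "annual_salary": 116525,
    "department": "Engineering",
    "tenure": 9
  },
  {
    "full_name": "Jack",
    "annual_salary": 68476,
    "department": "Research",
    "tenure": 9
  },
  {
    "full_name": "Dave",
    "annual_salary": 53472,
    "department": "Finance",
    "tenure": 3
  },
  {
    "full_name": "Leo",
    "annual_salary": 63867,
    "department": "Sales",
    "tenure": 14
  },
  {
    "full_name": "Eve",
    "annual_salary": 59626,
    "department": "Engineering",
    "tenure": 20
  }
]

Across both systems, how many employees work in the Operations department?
1

Schema mapping: "unit" (system_hr3) = "department" (system_hr1) = department

Operations employees in system_hr3: 1
Operations employees in system_hr1: 0

Total in Operations: 1 + 0 = 1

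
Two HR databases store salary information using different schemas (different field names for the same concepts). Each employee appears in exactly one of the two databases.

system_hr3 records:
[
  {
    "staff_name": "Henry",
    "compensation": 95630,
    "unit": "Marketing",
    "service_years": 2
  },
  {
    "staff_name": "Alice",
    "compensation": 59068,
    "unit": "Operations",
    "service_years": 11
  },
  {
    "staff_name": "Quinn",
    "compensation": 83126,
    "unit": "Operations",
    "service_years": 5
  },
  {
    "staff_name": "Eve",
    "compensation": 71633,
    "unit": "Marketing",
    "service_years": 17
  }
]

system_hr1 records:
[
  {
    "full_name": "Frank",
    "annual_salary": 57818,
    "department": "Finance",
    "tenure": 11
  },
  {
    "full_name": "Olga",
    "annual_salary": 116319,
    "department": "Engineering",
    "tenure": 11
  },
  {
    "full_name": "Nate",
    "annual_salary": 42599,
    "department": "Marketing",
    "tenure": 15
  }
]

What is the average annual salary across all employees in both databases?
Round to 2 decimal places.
75170.43

Schema mapping: "compensation" (system_hr3) = "annual_salary" (system_hr1) = annual salary

All salaries: [95630, 59068, 83126, 71633, 57818, 116319, 42599]
Sum: 526193
Count: 7
Average: 526193 / 7 = 75170.43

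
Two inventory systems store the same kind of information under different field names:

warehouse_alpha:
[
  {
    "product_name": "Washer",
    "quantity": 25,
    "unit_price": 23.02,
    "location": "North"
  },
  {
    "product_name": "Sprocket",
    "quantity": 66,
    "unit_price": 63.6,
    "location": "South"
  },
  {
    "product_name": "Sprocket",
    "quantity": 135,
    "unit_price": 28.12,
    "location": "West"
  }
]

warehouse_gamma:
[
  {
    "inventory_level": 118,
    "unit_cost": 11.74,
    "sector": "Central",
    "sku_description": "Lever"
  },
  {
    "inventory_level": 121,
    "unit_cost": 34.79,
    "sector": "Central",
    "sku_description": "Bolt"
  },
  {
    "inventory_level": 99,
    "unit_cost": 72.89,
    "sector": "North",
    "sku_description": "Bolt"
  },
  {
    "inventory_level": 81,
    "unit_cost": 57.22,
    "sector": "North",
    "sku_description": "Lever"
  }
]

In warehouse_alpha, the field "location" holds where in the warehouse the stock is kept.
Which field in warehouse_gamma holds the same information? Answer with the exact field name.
sector

In warehouse_alpha, "location" holds where in the warehouse the stock is kept.
The fields in warehouse_gamma are: "inventory_level", "unit_cost", "sector", "sku_description".
"sector" is the match: the name refers to the same concept and its values are area labels (e.g. 'Central', 'North').
The other fields ("inventory_level", "unit_cost", "sku_description") hold different kinds of data.

So "location" in warehouse_alpha corresponds to "sector" in warehouse_gamma.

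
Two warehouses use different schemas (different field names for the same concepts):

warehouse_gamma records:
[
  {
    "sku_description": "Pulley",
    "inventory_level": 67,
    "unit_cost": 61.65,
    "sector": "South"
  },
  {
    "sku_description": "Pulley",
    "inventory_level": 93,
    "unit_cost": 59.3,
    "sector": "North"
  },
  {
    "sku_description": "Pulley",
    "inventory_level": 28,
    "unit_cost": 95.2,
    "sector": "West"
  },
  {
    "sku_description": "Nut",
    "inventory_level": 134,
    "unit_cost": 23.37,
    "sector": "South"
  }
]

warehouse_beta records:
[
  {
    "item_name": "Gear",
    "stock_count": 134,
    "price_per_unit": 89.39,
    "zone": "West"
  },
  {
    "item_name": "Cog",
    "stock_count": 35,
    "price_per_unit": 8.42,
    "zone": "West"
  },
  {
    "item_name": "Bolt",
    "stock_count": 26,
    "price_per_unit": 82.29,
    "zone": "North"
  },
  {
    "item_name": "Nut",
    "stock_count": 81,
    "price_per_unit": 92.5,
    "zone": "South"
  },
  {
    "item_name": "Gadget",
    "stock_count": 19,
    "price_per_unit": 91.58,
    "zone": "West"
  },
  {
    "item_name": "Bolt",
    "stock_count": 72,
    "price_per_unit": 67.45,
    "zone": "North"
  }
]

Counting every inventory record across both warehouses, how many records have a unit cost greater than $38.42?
8

Schema mapping: "unit_cost" (warehouse_gamma) = "price_per_unit" (warehouse_beta) = unit cost

Records > $38.42 in warehouse_gamma: 3
Records > $38.42 in warehouse_beta: 5

Total count: 3 + 5 = 8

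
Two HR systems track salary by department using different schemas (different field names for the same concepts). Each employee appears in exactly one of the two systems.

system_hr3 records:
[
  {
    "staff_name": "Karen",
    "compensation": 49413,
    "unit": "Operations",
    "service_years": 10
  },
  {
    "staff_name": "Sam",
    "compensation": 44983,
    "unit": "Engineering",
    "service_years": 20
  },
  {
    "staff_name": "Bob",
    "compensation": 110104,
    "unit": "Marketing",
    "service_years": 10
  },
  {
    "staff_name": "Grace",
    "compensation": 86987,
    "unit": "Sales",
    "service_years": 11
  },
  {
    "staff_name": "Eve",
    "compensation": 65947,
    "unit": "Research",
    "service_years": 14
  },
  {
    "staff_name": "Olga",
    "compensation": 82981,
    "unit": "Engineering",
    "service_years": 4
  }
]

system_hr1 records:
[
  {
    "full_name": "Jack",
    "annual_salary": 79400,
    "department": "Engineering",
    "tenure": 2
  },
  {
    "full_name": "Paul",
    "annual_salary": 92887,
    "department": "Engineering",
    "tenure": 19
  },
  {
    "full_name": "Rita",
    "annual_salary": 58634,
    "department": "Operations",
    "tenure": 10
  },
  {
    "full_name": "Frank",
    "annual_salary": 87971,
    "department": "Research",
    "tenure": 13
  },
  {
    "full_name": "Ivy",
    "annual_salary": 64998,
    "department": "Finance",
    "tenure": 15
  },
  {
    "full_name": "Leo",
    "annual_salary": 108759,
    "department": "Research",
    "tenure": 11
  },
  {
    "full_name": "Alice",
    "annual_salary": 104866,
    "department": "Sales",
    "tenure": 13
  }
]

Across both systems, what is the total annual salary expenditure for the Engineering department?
300251

Schema mappings:
- "unit" (system_hr3) = "department" (system_hr1) = department
- "compensation" (system_hr3) = "annual_salary" (system_hr1) = salary

Engineering salaries from system_hr3: 127964
Engineering salaries from system_hr1: 172287

Total: 127964 + 172287 = 300251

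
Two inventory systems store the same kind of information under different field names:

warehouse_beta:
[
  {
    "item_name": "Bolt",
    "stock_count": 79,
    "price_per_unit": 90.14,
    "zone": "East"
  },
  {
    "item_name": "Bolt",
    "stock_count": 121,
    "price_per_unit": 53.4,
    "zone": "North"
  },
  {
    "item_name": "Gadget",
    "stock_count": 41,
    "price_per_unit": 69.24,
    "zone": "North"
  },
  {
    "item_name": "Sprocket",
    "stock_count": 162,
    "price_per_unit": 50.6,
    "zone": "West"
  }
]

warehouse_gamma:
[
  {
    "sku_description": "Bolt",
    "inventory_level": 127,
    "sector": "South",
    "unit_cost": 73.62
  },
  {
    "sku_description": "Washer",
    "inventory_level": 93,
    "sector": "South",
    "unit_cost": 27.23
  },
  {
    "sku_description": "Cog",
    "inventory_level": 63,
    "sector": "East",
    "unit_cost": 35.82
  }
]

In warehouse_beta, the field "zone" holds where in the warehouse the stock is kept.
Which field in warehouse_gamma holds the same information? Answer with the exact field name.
sector

In warehouse_beta, "zone" holds where in the warehouse the stock is kept.
The fields in warehouse_gamma are: "sku_description", "inventory_level", "sector", "unit_cost".
"sector" is the match: the name refers to the same concept and its values are area labels (e.g. 'East', 'South').
The other fields ("sku_description", "inventory_level", "unit_cost") hold different kinds of data.

So "zone" in warehouse_beta corresponds to "sector" in warehouse_gamma.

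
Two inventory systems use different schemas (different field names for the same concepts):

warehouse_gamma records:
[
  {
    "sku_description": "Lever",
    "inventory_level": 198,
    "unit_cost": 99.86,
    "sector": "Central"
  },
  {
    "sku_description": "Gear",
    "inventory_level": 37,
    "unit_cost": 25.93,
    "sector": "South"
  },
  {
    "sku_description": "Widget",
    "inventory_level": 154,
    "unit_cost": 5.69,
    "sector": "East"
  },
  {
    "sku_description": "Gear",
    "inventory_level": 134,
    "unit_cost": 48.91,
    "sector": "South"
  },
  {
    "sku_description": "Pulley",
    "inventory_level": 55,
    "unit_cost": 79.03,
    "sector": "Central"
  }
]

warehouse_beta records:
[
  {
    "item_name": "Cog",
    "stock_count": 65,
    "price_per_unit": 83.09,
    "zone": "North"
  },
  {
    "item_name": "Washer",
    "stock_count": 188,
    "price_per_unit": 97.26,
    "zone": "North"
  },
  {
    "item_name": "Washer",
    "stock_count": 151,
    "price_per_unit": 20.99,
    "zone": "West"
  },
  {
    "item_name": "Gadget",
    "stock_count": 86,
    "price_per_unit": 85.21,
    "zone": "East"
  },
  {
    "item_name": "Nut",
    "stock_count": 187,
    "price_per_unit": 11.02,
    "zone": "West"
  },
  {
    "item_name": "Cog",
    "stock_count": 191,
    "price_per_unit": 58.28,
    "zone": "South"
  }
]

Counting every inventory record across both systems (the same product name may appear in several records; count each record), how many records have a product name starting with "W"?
3

Schema mapping: "sku_description" (warehouse_gamma) = "item_name" (warehouse_beta) = product name

Records with product name starting with "W" in warehouse_gamma: 1
Records with product name starting with "W" in warehouse_beta: 2

Total: 1 + 2 = 3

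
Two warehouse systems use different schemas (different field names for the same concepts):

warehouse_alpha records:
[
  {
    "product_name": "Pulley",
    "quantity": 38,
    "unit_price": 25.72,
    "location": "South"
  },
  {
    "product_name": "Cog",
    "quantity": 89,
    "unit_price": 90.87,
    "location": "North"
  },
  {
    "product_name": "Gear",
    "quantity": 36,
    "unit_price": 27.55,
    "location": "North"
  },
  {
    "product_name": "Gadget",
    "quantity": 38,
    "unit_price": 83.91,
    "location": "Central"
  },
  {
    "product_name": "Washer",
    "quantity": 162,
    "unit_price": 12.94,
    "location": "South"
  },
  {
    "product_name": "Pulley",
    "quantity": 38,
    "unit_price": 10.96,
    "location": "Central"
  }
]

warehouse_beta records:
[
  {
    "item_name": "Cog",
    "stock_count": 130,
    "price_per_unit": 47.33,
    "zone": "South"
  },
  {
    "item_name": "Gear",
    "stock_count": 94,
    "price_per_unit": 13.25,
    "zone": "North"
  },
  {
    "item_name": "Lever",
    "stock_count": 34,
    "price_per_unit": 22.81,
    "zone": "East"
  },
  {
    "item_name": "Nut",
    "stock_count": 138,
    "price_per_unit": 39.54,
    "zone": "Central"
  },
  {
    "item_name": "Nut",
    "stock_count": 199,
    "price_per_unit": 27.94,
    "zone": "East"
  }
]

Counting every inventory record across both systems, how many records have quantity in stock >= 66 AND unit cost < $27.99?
3

Schema mappings:
- "quantity" (warehouse_alpha) = "stock_count" (warehouse_beta) = quantity
- "unit_price" (warehouse_alpha) = "price_per_unit" (warehouse_beta) = unit cost

Records meeting both conditions in warehouse_alpha: 1
Records meeting both conditions in warehouse_beta: 2

Total: 1 + 2 = 3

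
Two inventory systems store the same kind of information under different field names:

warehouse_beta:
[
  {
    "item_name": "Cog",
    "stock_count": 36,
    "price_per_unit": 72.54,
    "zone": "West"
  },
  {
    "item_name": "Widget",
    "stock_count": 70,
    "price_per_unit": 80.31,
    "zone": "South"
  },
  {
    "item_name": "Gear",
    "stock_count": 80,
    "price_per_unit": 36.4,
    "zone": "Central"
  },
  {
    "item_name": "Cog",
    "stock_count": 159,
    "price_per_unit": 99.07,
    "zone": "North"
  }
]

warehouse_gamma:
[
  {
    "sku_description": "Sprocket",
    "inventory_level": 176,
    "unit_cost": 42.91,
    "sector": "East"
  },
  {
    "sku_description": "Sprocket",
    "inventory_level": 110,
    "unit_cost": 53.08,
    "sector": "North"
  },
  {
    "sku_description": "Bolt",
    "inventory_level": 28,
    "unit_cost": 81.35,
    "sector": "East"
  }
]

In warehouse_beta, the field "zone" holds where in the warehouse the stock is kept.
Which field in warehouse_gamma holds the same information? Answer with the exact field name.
sector

In warehouse_beta, "zone" holds where in the warehouse the stock is kept.
The fields in warehouse_gamma are: "sku_description", "inventory_level", "unit_cost", "sector".
"sector" is the match: the name refers to the same concept and its values are area labels (e.g. 'East', 'North').
The other fields ("sku_description", "inventory_level", "unit_cost") hold different kinds of data.

So "zone" in warehouse_beta corresponds to "sector" in warehouse_gamma.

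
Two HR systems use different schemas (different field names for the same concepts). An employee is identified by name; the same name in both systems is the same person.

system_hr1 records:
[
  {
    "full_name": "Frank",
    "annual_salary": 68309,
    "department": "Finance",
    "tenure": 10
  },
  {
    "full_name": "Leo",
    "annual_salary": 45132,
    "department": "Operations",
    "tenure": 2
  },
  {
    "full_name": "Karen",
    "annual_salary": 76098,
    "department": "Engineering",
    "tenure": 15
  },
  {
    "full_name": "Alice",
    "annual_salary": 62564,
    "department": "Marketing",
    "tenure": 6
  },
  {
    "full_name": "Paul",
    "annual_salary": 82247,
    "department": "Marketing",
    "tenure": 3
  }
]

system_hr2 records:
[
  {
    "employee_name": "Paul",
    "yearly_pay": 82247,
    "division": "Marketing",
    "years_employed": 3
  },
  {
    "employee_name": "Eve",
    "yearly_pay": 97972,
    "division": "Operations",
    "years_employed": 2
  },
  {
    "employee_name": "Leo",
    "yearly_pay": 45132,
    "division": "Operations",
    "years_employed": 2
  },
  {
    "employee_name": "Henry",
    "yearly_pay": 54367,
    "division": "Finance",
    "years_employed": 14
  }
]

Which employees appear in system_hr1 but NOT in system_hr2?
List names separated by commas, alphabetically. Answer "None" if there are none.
Alice, Frank, Karen

Schema mapping: "full_name" (system_hr1) = "employee_name" (system_hr2) = employee name

Names in system_hr1: ['Alice', 'Frank', 'Karen', 'Leo', 'Paul']
Names in system_hr2: ['Eve', 'Henry', 'Leo', 'Paul']

In system_hr1 but not system_hr2: ['Alice', 'Frank', 'Karen']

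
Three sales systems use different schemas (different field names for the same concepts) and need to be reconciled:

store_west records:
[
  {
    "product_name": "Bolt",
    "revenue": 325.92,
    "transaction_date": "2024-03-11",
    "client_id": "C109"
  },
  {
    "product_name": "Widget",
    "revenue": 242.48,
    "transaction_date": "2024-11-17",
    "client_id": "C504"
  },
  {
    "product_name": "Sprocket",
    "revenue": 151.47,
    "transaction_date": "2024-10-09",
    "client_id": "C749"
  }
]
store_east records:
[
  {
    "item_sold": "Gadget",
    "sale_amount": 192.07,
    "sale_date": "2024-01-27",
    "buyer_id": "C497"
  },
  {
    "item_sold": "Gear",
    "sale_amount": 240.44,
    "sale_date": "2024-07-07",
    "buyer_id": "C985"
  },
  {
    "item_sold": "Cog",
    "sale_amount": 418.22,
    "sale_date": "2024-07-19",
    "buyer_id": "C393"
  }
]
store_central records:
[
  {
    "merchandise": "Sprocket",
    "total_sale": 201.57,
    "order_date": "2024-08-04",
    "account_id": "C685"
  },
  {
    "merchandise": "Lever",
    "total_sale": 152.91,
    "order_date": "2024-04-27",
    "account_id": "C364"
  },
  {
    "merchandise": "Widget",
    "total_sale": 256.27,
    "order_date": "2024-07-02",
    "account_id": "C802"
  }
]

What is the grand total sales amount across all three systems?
2181.35

Schema reconciliation - all amount fields map to sale amount:

store_west (revenue): 719.87
store_east (sale_amount): 850.73
store_central (total_sale): 610.75

Grand total: 2181.35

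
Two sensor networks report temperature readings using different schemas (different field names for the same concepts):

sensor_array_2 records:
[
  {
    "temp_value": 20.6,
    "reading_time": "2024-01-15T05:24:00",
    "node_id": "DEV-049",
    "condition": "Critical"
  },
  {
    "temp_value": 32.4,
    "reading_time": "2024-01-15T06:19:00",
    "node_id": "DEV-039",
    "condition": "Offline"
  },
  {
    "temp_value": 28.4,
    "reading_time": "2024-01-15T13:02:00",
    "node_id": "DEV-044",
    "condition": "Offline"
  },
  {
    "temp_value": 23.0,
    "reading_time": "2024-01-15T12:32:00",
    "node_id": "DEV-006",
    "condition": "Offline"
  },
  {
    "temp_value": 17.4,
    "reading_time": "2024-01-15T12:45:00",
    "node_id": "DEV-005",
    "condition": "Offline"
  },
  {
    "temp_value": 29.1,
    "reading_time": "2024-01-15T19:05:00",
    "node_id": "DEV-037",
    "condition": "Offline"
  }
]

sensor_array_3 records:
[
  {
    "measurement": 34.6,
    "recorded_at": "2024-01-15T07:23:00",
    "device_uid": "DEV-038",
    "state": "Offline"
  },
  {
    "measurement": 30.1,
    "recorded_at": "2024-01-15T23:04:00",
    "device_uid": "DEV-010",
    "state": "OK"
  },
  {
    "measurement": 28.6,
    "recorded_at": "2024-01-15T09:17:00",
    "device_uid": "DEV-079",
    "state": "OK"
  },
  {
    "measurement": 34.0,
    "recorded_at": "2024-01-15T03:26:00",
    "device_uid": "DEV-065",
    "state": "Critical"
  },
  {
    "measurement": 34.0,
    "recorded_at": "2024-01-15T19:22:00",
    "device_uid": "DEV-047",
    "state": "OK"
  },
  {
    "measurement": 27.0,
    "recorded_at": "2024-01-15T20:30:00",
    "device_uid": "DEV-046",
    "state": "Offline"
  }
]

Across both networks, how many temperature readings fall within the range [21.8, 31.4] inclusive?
6

Schema mapping: "temp_value" (sensor_array_2) = "measurement" (sensor_array_3) = temperature

Readings in [21.8, 31.4] from sensor_array_2: 3
Readings in [21.8, 31.4] from sensor_array_3: 3

Total count: 3 + 3 = 6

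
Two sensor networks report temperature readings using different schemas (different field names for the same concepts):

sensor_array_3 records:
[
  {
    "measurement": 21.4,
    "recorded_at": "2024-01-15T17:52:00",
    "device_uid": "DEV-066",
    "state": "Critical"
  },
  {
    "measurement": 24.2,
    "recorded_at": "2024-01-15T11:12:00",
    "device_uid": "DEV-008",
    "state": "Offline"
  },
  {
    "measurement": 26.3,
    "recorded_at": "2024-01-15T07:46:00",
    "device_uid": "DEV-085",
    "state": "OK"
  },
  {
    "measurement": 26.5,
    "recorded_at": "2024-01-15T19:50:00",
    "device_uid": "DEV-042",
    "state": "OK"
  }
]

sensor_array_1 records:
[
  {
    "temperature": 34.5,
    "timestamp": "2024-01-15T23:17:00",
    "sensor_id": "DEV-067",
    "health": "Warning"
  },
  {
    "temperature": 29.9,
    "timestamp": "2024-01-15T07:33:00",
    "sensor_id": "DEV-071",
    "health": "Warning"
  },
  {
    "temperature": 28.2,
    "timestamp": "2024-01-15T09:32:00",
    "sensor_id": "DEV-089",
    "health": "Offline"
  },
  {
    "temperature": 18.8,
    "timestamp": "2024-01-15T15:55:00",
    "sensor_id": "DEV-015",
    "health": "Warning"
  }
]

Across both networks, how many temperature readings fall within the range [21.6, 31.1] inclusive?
5

Schema mapping: "measurement" (sensor_array_3) = "temperature" (sensor_array_1) = temperature

Readings in [21.6, 31.1] from sensor_array_3: 3
Readings in [21.6, 31.1] from sensor_array_1: 2

Total count: 3 + 2 = 5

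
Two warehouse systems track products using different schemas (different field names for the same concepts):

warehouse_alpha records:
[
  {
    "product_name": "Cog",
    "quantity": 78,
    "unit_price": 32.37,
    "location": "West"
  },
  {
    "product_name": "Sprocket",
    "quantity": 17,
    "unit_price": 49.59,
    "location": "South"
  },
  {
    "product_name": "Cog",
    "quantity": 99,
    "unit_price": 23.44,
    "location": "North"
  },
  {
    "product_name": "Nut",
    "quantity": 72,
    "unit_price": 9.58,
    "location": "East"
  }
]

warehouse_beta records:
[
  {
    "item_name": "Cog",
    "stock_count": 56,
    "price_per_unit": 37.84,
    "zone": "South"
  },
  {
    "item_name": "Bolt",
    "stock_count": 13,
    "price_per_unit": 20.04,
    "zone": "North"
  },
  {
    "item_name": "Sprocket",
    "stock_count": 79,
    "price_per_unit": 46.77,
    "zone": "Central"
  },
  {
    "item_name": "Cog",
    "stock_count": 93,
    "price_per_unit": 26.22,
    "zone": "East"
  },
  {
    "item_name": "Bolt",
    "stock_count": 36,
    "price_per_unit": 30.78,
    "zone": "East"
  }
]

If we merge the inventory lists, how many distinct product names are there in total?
4

Schema mapping: "product_name" (warehouse_alpha) = "item_name" (warehouse_beta) = product name

Products in warehouse_alpha: ['Cog', 'Nut', 'Sprocket']
Products in warehouse_beta: ['Bolt', 'Cog', 'Sprocket']

Union (unique products): ['Bolt', 'Cog', 'Nut', 'Sprocket']
Count: 4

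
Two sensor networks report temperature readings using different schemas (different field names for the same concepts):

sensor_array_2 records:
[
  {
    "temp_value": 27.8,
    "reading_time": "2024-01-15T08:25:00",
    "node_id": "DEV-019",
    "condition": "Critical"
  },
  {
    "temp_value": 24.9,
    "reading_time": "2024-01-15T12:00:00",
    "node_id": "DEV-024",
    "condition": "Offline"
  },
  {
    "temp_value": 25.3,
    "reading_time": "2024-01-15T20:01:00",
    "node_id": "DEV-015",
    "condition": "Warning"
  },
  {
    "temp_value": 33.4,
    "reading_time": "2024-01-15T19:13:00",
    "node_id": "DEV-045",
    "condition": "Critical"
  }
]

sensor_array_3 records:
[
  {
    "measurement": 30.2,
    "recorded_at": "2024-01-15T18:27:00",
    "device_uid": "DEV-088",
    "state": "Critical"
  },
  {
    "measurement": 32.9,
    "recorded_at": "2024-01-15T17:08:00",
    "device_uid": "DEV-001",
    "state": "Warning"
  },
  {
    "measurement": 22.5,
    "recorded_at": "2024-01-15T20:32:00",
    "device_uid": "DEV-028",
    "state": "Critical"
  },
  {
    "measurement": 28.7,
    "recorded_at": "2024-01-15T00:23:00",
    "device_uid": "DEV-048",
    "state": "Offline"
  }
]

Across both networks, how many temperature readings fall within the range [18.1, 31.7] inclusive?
6

Schema mapping: "temp_value" (sensor_array_2) = "measurement" (sensor_array_3) = temperature

Readings in [18.1, 31.7] from sensor_array_2: 3
Readings in [18.1, 31.7] from sensor_array_3: 3

Total count: 3 + 3 = 6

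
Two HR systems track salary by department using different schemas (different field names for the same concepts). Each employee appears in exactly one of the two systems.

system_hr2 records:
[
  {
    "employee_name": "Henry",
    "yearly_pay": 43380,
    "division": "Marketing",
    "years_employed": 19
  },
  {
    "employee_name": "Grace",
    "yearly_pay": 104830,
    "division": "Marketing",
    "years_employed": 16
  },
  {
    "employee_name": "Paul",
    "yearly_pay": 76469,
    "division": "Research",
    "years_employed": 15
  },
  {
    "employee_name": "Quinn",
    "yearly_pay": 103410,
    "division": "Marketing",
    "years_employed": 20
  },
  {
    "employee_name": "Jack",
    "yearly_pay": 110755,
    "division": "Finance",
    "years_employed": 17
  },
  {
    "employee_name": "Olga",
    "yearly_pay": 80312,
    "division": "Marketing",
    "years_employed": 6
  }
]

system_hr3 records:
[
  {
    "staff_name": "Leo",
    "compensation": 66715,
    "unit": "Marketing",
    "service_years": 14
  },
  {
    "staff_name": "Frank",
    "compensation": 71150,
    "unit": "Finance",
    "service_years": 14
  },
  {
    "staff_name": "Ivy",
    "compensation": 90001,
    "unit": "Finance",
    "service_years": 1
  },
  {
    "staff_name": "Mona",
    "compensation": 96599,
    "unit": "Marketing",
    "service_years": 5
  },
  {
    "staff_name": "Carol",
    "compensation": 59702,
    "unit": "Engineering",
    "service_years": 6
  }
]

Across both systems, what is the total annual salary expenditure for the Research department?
76469

Schema mappings:
- "division" (system_hr2) = "unit" (system_hr3) = department
- "yearly_pay" (system_hr2) = "compensation" (system_hr3) = salary

Research salaries from system_hr2: 76469
Research salaries from system_hr3: 0

Total: 76469 + 0 = 76469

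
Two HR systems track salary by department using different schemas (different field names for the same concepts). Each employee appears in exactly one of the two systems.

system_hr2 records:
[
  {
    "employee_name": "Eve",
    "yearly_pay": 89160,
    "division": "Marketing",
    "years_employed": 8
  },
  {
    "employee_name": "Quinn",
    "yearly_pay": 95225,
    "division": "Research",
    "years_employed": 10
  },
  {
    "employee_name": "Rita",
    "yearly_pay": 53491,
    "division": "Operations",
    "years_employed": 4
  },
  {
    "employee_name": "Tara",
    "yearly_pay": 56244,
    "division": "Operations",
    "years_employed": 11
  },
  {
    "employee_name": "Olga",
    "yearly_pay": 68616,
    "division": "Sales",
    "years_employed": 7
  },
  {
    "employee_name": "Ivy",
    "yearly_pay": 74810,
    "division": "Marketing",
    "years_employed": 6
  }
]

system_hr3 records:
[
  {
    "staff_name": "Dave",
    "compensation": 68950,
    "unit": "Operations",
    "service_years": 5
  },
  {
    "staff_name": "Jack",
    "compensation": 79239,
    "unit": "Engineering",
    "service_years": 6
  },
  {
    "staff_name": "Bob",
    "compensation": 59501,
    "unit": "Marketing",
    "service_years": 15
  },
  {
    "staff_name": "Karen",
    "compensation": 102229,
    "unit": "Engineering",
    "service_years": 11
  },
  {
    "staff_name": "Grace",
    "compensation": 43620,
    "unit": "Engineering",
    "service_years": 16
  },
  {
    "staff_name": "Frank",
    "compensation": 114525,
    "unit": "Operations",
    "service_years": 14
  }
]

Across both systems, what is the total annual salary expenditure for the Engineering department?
225088

Schema mappings:
- "division" (system_hr2) = "unit" (system_hr3) = department
- "yearly_pay" (system_hr2) = "compensation" (system_hr3) = salary

Engineering salaries from system_hr2: 0
Engineering salaries from system_hr3: 225088

Total: 0 + 225088 = 225088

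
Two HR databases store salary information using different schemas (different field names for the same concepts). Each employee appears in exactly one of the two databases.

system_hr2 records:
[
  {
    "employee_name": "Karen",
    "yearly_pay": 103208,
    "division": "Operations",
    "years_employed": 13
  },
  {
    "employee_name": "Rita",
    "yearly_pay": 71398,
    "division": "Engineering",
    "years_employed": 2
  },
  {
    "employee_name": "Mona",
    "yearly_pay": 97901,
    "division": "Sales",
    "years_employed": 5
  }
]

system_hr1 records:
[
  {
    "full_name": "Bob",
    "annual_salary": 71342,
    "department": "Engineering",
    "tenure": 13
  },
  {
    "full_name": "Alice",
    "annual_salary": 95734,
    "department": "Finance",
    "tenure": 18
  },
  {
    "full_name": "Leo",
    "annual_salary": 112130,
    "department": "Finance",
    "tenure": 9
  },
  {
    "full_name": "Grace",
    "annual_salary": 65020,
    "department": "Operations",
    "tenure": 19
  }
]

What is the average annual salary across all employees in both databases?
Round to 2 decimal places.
88104.71

Schema mapping: "yearly_pay" (system_hr2) = "annual_salary" (system_hr1) = annual salary

All salaries: [103208, 71398, 97901, 71342, 95734, 112130, 65020]
Sum: 616733
Count: 7
Average: 616733 / 7 = 88104.71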